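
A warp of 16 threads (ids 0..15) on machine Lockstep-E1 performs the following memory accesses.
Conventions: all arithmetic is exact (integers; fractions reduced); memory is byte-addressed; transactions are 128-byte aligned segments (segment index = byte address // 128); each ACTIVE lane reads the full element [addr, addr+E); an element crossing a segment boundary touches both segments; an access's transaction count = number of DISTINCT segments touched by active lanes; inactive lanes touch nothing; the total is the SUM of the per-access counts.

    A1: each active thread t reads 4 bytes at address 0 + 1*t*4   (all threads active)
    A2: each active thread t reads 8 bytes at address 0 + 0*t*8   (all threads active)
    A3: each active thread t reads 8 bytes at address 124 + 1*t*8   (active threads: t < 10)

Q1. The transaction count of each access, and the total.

A1: 1 transaction
A2: 1 transaction
A3: 2 transactions

Answer: 1,1,2; total 4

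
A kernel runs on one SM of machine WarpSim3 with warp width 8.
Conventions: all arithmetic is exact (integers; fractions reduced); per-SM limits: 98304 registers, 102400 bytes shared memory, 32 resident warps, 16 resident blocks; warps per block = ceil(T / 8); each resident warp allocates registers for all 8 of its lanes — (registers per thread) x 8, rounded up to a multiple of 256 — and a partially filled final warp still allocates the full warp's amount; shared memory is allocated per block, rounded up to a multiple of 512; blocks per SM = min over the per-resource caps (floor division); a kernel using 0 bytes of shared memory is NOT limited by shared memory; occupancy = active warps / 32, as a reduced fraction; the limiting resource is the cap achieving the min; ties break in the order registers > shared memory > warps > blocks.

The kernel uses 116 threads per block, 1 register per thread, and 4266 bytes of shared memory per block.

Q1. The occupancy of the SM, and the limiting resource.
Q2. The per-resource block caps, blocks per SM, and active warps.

Answer: occupancy 15/16, limited by warps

registers: 25 blocks
shared memory: 22 blocks
warps: 2 blocks
blocks: 16 blocks

Answer: 2 blocks, 30 active warps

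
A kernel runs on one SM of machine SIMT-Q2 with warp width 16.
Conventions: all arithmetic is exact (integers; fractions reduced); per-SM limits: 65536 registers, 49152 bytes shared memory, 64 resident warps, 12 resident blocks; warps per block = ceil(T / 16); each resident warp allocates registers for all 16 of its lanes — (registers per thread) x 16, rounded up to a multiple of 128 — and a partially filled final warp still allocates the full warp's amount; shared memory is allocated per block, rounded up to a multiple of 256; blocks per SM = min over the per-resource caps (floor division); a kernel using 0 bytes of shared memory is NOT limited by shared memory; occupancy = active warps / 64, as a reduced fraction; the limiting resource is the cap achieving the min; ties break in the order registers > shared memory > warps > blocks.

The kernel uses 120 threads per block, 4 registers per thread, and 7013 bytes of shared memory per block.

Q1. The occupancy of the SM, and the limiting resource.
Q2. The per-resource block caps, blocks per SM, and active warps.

Answer: occupancy 3/4, limited by shared memory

registers: 64 blocks
shared memory: 6 blocks
warps: 8 blocks
blocks: 12 blocks

Answer: 6 blocks, 48 active warps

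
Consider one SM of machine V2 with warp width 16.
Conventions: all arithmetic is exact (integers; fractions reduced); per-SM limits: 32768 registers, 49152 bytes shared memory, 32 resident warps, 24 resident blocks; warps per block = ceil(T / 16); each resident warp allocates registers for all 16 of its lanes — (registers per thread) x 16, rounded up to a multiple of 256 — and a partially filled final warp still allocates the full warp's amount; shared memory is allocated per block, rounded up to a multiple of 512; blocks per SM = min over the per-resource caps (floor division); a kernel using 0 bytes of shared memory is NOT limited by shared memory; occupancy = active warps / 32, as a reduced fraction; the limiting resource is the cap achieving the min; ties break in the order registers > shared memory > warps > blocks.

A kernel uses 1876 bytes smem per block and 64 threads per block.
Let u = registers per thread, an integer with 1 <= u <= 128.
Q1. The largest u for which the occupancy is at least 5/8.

Answer: u = 96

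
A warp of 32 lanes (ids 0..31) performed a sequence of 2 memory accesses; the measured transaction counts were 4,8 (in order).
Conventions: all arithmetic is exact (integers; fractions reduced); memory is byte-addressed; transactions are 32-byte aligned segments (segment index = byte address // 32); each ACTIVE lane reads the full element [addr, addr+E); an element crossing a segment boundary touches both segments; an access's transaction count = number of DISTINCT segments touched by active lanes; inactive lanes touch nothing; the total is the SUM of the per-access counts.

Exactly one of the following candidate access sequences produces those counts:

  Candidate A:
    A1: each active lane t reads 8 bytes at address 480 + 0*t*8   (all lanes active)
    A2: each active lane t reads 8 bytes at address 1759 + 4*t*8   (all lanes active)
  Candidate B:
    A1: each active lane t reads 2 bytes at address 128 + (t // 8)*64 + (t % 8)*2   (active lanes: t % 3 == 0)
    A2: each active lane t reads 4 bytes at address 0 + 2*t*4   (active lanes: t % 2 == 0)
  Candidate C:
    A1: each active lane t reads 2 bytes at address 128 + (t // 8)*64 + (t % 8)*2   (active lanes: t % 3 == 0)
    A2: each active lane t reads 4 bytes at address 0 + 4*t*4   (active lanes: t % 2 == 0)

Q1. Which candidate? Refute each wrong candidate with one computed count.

A: A1 gives 1 transaction, not 4
C: A2 gives 16 transactions, not 8
B: all counts match (4,8)

Answer: B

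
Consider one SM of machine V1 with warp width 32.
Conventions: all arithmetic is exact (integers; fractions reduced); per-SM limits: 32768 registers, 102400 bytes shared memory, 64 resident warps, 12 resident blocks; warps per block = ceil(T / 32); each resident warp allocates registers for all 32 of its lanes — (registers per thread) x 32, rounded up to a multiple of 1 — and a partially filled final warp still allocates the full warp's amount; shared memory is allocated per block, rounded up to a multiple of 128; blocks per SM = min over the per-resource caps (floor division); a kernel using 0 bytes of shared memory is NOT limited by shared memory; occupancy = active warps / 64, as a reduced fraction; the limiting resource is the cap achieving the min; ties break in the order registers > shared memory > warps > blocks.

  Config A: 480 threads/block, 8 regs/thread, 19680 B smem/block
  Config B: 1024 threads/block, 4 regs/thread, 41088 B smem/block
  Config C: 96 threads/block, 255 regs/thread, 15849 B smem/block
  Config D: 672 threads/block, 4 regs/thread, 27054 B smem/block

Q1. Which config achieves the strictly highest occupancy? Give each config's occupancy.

occupancies: A 15/16, B 1, C 3/64, D 63/64

Answer: B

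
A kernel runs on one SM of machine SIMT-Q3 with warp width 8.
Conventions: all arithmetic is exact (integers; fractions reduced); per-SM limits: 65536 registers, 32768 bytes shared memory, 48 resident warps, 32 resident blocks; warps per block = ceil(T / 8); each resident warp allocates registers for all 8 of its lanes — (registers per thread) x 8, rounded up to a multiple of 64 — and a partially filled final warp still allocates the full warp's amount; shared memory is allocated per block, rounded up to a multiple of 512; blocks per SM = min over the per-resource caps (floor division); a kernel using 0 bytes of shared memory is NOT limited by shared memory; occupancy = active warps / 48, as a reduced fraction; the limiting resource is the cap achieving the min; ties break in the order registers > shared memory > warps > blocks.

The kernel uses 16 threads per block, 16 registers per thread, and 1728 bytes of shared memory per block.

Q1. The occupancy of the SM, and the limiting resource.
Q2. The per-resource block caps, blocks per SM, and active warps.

Answer: occupancy 2/3, limited by shared memory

registers: 256 blocks
shared memory: 16 blocks
warps: 24 blocks
blocks: 32 blocks

Answer: 16 blocks, 32 active warps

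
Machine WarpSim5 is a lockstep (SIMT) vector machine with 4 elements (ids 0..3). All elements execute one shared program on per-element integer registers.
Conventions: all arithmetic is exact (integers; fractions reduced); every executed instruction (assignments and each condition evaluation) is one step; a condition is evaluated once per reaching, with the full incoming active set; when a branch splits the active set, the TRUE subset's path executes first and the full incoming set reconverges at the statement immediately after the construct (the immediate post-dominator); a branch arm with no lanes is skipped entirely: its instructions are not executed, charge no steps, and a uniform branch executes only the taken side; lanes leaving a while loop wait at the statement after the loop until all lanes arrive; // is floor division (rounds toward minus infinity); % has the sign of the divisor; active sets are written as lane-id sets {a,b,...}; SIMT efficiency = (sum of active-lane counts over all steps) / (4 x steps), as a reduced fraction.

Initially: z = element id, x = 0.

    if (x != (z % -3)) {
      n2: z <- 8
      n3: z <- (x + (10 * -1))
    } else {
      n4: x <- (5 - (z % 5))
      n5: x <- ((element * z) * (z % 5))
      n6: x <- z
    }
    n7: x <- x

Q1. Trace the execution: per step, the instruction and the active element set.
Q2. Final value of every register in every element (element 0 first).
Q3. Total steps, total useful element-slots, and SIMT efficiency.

step 0: eval (x != (z % -3))         {0,1,2,3}
step 1: z <- 8                       {1,2}
step 2: z <- (x + (10 * -1))         {1,2}
step 3: x <- (5 - (z % 5))           {0,3}
step 4: x <- ((element * z) * (z % 5)) {0,3}
step 5: x <- z                       {0,3}
step 6: x <- x                       {0,1,2,3}

Answer: 7 steps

z: 0,-10,-10,3
x: 0,0,0,3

steps = 7; useful = 18; efficiency = 18/28 = 9/14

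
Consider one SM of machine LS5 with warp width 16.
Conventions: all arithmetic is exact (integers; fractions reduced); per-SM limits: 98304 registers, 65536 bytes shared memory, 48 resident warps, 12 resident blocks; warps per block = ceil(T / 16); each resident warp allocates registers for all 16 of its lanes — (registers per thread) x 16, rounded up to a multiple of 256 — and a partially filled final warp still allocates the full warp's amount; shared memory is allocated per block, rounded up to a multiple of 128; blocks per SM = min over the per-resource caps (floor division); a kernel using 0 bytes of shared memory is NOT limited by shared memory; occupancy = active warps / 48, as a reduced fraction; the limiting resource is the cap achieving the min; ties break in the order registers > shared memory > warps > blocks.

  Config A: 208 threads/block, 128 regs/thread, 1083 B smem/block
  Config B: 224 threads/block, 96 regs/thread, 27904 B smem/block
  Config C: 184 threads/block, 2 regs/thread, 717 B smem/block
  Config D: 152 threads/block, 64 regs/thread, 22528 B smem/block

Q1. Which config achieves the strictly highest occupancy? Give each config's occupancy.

occupancies: A 13/16, B 7/12, C 1, D 5/12

Answer: C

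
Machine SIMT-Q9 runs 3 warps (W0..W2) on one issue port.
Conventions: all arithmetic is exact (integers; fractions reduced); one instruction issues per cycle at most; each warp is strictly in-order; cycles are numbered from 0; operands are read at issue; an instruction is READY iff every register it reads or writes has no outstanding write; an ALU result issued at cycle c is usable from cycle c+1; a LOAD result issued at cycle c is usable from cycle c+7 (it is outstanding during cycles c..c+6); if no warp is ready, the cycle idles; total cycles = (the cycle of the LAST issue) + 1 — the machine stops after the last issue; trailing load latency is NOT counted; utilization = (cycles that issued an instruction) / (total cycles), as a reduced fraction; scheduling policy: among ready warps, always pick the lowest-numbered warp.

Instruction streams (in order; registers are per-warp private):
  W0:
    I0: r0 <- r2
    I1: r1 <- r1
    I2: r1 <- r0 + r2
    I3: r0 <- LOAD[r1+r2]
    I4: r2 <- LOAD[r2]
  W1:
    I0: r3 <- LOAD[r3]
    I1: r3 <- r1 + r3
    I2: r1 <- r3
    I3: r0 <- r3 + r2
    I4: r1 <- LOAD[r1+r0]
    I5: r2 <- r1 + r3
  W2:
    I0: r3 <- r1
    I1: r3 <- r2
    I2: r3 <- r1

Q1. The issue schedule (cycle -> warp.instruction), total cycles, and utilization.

cycle 0: W0.I0
cycle 1: W0.I1
cycle 2: W0.I2
cycle 3: W0.I3
cycle 4: W0.I4
cycle 5: W1.I0
cycle 6: W2.I0
cycle 7: W2.I1
cycle 8: W2.I2
cycle 9: idle
cycle 10: idle
cycle 11: idle
cycle 12: W1.I1
cycle 13: W1.I2
cycle 14: W1.I3
cycle 15: W1.I4
cycle 16: idle
cycle 17: idle
cycle 18: idle
cycle 19: idle
cycle 20: idle
cycle 21: idle
cycle 22: W1.I5

Answer: 23 cycles, utilization 14/23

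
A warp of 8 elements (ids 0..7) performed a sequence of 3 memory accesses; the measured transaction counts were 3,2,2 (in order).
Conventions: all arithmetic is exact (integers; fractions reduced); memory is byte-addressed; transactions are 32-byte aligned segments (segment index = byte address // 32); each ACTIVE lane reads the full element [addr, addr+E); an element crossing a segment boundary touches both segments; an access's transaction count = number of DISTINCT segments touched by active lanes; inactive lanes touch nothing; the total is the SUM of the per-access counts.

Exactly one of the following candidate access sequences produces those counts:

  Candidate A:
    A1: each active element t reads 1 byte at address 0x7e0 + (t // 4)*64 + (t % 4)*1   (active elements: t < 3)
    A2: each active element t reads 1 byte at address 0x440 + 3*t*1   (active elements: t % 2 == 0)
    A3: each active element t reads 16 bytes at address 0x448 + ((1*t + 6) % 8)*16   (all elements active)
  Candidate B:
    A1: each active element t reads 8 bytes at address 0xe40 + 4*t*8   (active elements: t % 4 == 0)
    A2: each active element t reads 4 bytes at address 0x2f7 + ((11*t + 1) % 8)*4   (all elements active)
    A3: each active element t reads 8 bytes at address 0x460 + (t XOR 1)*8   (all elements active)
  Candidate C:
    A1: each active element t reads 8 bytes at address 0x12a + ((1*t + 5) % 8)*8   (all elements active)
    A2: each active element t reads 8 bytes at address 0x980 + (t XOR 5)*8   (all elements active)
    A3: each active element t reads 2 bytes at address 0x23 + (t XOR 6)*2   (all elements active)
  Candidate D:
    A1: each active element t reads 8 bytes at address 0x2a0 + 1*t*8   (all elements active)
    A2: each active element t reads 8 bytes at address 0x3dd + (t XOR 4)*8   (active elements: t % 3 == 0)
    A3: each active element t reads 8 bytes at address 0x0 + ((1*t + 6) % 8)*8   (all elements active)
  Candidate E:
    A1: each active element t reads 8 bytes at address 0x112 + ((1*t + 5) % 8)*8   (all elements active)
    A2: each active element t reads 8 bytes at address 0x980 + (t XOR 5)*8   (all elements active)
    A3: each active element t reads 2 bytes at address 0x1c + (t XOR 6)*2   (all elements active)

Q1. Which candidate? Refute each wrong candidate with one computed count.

A: A1 gives 1 transaction, not 3
B: A1 gives 2 transactions, not 3
C: A3 gives 1 transaction, not 2
D: A1 gives 2 transactions, not 3
E: all counts match (3,2,2)

Answer: E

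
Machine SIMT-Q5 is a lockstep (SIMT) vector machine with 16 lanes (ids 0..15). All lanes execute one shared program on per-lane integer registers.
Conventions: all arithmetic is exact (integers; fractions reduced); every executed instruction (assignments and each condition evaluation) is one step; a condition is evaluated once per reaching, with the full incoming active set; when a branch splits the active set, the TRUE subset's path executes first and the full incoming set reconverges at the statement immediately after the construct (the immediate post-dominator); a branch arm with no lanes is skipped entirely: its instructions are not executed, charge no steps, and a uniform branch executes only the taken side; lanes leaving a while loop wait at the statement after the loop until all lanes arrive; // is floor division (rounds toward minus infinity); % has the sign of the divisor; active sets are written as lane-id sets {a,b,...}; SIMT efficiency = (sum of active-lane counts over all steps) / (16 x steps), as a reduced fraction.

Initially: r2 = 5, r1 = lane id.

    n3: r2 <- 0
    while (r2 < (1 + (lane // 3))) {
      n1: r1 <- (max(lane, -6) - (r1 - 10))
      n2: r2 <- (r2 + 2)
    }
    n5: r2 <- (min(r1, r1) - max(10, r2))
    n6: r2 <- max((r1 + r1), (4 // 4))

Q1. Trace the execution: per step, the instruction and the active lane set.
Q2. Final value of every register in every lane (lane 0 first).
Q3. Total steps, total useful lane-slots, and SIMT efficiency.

step 0: r2 <- 0                      {0,1,2,3,4,5,6,7,8,9,10,11,12,13,14,15}
step 1: eval (r2 < (1 + (lane // 3))) {0,1,2,3,4,5,6,7,8,9,10,11,12,13,14,15}
step 2: r1 <- (max(lane, -6) - (r1 - 10)) {0,1,2,3,4,5,6,7,8,9,10,11,12,13,14,15}
step 3: r2 <- (r2 + 2)               {0,1,2,3,4,5,6,7,8,9,10,11,12,13,14,15}
step 4: eval (r2 < (1 + (lane // 3))) {0,1,2,3,4,5,6,7,8,9,10,11,12,13,14,15}
step 5: r1 <- (max(lane, -6) - (r1 - 10)) {6,7,8,9,10,11,12,13,14,15}
step 6: r2 <- (r2 + 2)               {6,7,8,9,10,11,12,13,14,15}
step 7: eval (r2 < (1 + (lane // 3))) {6,7,8,9,10,11,12,13,14,15}
step 8: r1 <- (max(lane, -6) - (r1 - 10)) {12,13,14,15}
step 9: r2 <- (r2 + 2)               {12,13,14,15}
step 10: eval (r2 < (1 + (lane // 3))) {12,13,14,15}
step 11: r2 <- (min(r1, r1) - max(10, r2)) {0,1,2,3,4,5,6,7,8,9,10,11,12,13,14,15}
step 12: r2 <- max((r1 + r1), (4 // 4)) {0,1,2,3,4,5,6,7,8,9,10,11,12,13,14,15}

Answer: 13 steps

r2: 20,20,20,20,20,20,12,14,16,18,20,22,20,20,20,20
r1: 10,10,10,10,10,10,6,7,8,9,10,11,10,10,10,10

steps = 13; useful = 154; efficiency = 154/208 = 77/104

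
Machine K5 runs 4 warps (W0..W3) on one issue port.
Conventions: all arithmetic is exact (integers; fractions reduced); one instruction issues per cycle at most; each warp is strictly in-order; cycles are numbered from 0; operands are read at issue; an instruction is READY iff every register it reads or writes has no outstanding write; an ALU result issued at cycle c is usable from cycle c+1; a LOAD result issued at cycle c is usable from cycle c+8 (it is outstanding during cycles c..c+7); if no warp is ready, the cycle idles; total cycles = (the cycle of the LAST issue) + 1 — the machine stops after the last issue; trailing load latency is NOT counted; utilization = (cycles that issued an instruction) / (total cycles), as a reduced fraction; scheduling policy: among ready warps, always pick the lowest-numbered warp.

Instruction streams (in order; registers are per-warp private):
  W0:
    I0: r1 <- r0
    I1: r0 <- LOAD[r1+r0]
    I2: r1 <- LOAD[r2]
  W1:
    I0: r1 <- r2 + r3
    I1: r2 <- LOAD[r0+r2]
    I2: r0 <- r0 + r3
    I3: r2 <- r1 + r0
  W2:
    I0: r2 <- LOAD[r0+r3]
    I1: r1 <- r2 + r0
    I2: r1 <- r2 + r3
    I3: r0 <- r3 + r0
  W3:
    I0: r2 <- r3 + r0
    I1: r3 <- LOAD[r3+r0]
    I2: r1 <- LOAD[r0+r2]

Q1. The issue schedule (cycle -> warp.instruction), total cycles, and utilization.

cycle 0: W0.I0
cycle 1: W0.I1
cycle 2: W0.I2
cycle 3: W1.I0
cycle 4: W1.I1
cycle 5: W1.I2
cycle 6: W2.I0
cycle 7: W3.I0
cycle 8: W3.I1
cycle 9: W3.I2
cycle 10: idle
cycle 11: idle
cycle 12: W1.I3
cycle 13: idle
cycle 14: W2.I1
cycle 15: W2.I2
cycle 16: W2.I3

Answer: 17 cycles, utilization 14/17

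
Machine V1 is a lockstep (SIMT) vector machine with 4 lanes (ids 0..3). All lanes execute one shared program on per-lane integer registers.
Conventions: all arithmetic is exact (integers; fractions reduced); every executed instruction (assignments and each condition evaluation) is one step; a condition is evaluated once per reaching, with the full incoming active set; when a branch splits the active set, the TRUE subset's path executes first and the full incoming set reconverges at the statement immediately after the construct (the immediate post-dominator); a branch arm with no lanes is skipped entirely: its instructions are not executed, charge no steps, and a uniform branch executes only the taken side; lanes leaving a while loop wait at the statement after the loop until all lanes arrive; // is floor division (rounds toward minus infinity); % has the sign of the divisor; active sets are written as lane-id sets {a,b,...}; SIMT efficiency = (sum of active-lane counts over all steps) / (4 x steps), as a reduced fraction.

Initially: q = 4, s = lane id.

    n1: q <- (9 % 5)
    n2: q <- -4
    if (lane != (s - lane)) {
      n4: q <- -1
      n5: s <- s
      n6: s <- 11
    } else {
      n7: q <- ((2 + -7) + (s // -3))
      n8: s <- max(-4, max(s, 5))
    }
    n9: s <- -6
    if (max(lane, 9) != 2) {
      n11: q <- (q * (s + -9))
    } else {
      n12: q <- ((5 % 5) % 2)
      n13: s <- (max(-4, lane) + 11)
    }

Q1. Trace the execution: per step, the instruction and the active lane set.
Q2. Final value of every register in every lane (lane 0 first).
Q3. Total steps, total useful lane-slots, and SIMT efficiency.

step 0: q <- (9 % 5)                 {0,1,2,3}
step 1: q <- -4                      {0,1,2,3}
step 2: eval (lane != (s - lane))    {0,1,2,3}
step 3: q <- -1                      {1,2,3}
step 4: s <- s                       {1,2,3}
step 5: s <- 11                      {1,2,3}
step 6: q <- ((2 + -7) + (s // -3))  {0}
step 7: s <- max(-4, max(s, 5))      {0}
step 8: s <- -6                      {0,1,2,3}
step 9: eval (max(lane, 9) != 2)     {0,1,2,3}
step 10: q <- (q * (s + -9))          {0,1,2,3}

Answer: 11 steps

q: 75,15,15,15
s: -6,-6,-6,-6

steps = 11; useful = 35; efficiency = 35/44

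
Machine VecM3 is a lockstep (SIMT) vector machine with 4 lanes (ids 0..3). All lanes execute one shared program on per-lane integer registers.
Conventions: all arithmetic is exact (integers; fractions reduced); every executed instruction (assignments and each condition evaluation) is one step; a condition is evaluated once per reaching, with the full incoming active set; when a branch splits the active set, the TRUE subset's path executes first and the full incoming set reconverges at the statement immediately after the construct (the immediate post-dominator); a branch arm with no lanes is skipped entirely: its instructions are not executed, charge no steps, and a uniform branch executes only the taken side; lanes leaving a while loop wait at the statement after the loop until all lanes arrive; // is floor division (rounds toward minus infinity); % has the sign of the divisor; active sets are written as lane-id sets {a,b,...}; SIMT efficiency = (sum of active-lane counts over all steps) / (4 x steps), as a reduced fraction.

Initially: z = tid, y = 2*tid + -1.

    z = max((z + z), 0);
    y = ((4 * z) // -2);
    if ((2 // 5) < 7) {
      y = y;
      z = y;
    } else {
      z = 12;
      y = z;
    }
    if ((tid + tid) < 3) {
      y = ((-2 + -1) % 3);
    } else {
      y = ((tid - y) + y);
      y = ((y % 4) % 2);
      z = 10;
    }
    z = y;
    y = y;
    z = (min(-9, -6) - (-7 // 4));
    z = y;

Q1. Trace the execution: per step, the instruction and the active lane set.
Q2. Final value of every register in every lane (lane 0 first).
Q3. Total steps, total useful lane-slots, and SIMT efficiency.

step 0: z <- max((z + z), 0)         {0,1,2,3}
step 1: y <- ((4 * z) // -2)         {0,1,2,3}
step 2: eval ((2 // 5) < 7)          {0,1,2,3}
step 3: y <- y                       {0,1,2,3}
step 4: z <- y                       {0,1,2,3}
step 5: eval ((tid + tid) < 3)       {0,1,2,3}
step 6: y <- ((-2 + -1) % 3)         {0,1}
step 7: y <- ((tid - y) + y)         {2,3}
step 8: y <- ((y % 4) % 2)           {2,3}
step 9: z <- 10                      {2,3}
step 10: z <- y                       {0,1,2,3}
step 11: y <- y                       {0,1,2,3}
step 12: z <- (min(-9, -6) - (-7 // 4)) {0,1,2,3}
step 13: z <- y                       {0,1,2,3}

Answer: 14 steps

z: 0,0,0,1
y: 0,0,0,1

steps = 14; useful = 48; efficiency = 48/56 = 6/7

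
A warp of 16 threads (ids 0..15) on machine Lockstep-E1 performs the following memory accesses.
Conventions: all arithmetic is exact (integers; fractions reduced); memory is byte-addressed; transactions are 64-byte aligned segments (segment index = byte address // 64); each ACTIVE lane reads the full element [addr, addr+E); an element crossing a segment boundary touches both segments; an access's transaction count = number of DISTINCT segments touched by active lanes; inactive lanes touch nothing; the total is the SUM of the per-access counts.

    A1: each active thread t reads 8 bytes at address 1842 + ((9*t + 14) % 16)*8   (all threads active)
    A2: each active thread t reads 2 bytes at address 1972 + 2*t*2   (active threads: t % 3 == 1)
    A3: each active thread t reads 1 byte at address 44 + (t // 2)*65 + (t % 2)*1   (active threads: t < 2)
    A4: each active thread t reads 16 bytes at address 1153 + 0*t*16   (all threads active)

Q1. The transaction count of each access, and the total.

A1: 3 transactions
A2: 2 transactions
A3: 1 transaction
A4: 1 transaction

Answer: 3,2,1,1; total 7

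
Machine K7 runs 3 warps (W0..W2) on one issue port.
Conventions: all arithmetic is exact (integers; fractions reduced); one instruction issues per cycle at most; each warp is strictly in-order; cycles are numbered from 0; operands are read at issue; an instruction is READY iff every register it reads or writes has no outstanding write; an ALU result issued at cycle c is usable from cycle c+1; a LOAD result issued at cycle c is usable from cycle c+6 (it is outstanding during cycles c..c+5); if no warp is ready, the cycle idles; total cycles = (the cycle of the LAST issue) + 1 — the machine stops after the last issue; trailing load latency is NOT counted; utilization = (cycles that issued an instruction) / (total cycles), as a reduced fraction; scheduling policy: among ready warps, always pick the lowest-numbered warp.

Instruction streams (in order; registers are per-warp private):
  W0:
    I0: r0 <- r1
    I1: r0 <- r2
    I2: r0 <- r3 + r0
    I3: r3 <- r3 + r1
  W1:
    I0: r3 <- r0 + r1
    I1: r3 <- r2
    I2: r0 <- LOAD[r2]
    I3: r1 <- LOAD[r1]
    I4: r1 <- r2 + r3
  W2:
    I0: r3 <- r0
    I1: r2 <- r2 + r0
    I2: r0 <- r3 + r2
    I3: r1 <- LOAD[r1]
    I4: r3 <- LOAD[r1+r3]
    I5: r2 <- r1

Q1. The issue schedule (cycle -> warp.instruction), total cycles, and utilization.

cycle 0: W0.I0
cycle 1: W0.I1
cycle 2: W0.I2
cycle 3: W0.I3
cycle 4: W1.I0
cycle 5: W1.I1
cycle 6: W1.I2
cycle 7: W1.I3
cycle 8: W2.I0
cycle 9: W2.I1
cycle 10: W2.I2
cycle 11: W2.I3
cycle 12: idle
cycle 13: W1.I4
cycle 14: idle
cycle 15: idle
cycle 16: idle
cycle 17: W2.I4
cycle 18: W2.I5

Answer: 19 cycles, utilization 15/19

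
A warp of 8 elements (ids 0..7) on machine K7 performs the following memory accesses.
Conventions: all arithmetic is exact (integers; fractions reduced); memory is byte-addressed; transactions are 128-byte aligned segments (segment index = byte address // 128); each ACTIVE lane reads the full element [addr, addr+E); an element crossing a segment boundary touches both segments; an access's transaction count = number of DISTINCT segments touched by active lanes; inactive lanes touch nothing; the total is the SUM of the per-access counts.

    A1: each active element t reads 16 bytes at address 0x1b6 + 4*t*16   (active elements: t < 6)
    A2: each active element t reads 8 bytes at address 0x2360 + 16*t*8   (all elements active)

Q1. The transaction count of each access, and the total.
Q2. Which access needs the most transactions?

A1: 4 transactions
A2: 8 transactions

Answer: 4,8; total 12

Answer: A2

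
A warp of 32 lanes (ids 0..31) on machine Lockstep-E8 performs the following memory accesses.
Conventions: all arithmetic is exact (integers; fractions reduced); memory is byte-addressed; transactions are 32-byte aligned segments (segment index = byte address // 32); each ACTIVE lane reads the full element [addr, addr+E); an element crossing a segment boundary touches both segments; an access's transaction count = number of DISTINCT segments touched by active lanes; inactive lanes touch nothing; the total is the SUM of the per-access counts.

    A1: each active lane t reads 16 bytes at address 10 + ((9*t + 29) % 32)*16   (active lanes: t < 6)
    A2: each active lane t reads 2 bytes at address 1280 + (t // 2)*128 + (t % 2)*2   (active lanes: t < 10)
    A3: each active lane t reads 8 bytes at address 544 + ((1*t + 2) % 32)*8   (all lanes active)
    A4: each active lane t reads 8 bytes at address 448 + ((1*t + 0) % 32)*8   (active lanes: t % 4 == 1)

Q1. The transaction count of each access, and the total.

A1: 9 transactions
A2: 5 transactions
A3: 8 transactions
A4: 8 transactions

Answer: 9,5,8,8; total 30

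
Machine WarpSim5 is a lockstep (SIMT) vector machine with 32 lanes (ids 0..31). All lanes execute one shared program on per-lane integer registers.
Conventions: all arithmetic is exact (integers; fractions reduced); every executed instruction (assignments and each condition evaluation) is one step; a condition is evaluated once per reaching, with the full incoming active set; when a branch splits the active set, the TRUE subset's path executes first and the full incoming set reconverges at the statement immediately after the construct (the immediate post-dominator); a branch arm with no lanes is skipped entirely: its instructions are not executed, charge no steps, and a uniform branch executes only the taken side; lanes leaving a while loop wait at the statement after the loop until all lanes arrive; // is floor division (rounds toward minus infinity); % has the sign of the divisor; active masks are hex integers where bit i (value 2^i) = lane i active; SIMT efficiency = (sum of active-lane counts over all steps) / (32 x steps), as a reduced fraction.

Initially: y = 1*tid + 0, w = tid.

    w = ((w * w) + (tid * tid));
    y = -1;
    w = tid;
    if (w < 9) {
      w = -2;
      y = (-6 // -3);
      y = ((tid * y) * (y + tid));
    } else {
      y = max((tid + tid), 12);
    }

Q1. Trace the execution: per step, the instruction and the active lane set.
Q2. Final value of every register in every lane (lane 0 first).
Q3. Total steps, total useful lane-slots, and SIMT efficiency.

step 0: w <- ((w * w) + (tid * tid)) 0xffffffff
step 1: y <- -1                      0xffffffff
step 2: w <- tid                     0xffffffff
step 3: eval (w < 9)                 0xffffffff
step 4: w <- -2                      0x000001ff
step 5: y <- (-6 // -3)              0x000001ff
step 6: y <- ((tid * y) * (y + tid)) 0x000001ff
step 7: y <- max((tid + tid), 12)    0xfffffe00

Answer: 8 steps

y: 0,6,16,30,48,70,96,126,160,18,20,22,24,26,28,30,32,34,36,38,40,42,44,46,48,50,52,54,56,58,60,62
w: -2,-2,-2,-2,-2,-2,-2,-2,-2,9,10,11,12,13,14,15,16,17,18,19,20,21,22,23,24,25,26,27,28,29,30,31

steps = 8; useful = 178; efficiency = 178/256 = 89/128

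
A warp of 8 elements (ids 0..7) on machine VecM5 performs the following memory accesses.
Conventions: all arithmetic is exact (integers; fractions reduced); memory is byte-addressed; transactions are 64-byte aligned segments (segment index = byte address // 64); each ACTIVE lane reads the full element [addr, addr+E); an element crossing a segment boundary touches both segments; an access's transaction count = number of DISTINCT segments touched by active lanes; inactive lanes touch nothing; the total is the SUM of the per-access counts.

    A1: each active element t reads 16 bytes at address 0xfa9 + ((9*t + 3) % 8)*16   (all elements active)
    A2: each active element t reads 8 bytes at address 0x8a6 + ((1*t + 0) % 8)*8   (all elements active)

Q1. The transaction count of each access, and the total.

A1: 3 transactions
A2: 2 transactions

Answer: 3,2; total 5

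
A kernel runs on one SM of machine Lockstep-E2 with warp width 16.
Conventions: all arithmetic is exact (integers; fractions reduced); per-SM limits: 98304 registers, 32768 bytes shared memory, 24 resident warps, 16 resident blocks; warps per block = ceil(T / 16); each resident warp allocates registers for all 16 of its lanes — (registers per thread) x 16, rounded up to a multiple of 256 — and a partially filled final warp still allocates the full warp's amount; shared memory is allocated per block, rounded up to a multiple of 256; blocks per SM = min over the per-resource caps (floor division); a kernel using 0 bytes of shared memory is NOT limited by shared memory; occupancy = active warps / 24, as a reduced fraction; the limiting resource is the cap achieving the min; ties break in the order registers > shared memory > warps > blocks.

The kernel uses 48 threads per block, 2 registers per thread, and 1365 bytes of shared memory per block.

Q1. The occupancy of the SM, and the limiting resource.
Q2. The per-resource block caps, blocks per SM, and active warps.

Answer: occupancy 1, limited by warps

registers: 128 blocks
shared memory: 21 blocks
warps: 8 blocks
blocks: 16 blocks

Answer: 8 blocks, 24 active warps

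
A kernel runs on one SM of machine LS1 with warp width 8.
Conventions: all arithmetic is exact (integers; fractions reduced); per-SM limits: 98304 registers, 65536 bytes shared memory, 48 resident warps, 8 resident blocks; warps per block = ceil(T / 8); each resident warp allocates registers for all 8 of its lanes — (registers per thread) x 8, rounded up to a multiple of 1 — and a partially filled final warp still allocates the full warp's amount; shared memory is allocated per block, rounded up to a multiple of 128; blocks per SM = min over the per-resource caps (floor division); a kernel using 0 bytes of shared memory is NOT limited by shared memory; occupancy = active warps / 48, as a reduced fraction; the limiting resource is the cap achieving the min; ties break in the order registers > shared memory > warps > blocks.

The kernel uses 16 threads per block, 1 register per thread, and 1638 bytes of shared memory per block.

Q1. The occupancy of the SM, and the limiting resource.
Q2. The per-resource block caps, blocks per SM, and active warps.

Answer: occupancy 1/3, limited by blocks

registers: 6144 blocks
shared memory: 39 blocks
warps: 24 blocks
blocks: 8 blocks

Answer: 8 blocks, 16 active warps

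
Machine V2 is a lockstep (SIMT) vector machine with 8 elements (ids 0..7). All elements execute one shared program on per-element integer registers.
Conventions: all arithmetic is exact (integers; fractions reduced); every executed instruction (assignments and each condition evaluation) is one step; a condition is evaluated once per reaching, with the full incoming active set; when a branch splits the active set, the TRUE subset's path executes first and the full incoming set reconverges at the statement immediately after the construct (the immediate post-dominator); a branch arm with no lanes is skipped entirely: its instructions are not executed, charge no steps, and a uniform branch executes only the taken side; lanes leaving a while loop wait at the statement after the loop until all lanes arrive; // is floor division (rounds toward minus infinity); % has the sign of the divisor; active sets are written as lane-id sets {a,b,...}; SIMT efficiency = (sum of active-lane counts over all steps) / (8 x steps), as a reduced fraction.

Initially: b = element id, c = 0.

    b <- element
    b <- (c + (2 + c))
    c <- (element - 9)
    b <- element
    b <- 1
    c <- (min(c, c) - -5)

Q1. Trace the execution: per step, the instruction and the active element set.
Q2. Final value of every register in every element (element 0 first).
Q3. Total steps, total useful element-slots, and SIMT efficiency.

step 0: b <- element                 {0,1,2,3,4,5,6,7}
step 1: b <- (c + (2 + c))           {0,1,2,3,4,5,6,7}
step 2: c <- (element - 9)           {0,1,2,3,4,5,6,7}
step 3: b <- element                 {0,1,2,3,4,5,6,7}
step 4: b <- 1                       {0,1,2,3,4,5,6,7}
step 5: c <- (min(c, c) - -5)        {0,1,2,3,4,5,6,7}

Answer: 6 steps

b: 1,1,1,1,1,1,1,1
c: -4,-3,-2,-1,0,1,2,3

steps = 6; useful = 48; efficiency = 48/48 = 1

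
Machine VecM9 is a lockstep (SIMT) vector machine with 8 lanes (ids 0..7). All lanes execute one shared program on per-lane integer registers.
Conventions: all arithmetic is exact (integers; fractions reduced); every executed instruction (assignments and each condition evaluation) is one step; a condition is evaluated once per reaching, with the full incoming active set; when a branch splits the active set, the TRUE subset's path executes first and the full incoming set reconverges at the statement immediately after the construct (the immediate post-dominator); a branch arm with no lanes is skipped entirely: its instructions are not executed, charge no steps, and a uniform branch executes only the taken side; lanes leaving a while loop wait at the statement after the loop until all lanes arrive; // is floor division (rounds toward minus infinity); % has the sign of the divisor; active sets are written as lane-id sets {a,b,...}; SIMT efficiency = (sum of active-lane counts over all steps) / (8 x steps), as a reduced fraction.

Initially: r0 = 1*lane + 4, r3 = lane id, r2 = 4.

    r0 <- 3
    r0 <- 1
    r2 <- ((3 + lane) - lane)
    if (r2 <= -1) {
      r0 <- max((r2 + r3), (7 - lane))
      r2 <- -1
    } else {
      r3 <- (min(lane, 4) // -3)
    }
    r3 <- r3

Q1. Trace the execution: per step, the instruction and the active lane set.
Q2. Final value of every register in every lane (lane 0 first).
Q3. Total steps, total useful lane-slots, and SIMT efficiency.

step 0: r0 <- 3                      {0,1,2,3,4,5,6,7}
step 1: r0 <- 1                      {0,1,2,3,4,5,6,7}
step 2: r2 <- ((3 + lane) - lane)    {0,1,2,3,4,5,6,7}
step 3: eval (r2 <= -1)              {0,1,2,3,4,5,6,7}
step 4: r3 <- (min(lane, 4) // -3)   {0,1,2,3,4,5,6,7}
step 5: r3 <- r3                     {0,1,2,3,4,5,6,7}

Answer: 6 steps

r0: 1,1,1,1,1,1,1,1
r3: 0,-1,-1,-1,-2,-2,-2,-2
r2: 3,3,3,3,3,3,3,3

steps = 6; useful = 48; efficiency = 48/48 = 1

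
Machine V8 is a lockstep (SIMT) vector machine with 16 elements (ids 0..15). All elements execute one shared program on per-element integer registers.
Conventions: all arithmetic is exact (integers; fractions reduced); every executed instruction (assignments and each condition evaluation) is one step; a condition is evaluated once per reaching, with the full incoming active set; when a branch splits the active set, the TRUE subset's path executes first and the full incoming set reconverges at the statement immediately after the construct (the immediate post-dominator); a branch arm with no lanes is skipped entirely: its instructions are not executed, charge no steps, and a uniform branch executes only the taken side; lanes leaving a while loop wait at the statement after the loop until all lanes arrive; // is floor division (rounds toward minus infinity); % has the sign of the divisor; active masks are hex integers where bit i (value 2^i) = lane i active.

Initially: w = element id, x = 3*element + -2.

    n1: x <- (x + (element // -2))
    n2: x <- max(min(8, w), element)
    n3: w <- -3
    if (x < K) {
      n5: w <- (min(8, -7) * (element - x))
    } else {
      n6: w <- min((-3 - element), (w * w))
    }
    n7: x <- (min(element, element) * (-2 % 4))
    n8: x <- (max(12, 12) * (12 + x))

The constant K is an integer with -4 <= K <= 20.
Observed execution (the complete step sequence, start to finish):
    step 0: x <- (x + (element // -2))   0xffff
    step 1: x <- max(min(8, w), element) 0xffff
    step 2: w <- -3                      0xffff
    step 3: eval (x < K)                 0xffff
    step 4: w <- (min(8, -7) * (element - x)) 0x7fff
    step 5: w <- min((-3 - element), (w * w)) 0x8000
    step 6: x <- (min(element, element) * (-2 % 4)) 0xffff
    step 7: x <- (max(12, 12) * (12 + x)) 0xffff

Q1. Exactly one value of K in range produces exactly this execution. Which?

Answer: K = 15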